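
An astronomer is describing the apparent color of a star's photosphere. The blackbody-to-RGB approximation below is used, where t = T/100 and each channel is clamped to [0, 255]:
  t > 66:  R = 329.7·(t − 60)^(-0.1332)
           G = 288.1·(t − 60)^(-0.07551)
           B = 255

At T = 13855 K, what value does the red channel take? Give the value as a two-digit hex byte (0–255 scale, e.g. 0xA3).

0xB8

t = 13855/100 = 138.55; the t > 66 branch applies.
R = 329.7·(138.55 − 60)^(-0.1332) = 329.7·78.55^(-0.1332) = 329.7·0.55920 = 184.368.
Rounded: 184; in hex, 0xB8.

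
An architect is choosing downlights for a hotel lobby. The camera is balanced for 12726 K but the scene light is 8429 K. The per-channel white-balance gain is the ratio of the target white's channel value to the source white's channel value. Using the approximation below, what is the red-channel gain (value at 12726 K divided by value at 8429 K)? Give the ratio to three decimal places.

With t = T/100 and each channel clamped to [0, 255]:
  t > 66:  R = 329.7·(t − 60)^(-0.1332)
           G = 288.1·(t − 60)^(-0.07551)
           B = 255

At 8429 K (t = 84.29):
  R = 329.7·(84.29 − 60)^(-0.1332) = 329.7·24.29^(-0.1332) = 329.7·0.65382 = 215.566.
At 12726 K (t = 127.26):
  R = 329.7·(127.26 − 60)^(-0.1332) = 329.7·67.26^(-0.1332) = 329.7·0.57088 = 188.218.
Gain = 188.218 / 215.566 = 0.8731 → 0.873.

0.873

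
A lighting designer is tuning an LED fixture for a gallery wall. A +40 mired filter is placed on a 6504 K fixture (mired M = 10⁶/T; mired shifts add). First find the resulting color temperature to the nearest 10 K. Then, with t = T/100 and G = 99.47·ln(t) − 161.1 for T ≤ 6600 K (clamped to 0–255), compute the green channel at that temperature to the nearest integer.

231

M_in = 10⁶/6504 = 153.75; M_out = 153.75 + (+40) = 193.75.
T_out = 10⁶/193.75 = 5161.2 K → 5160 K; t = 51.6.
G = 99.47·ln 51.6 − 161.1 = 99.47·3.9435 − 161.1 = 231.162.
Rounded: 231.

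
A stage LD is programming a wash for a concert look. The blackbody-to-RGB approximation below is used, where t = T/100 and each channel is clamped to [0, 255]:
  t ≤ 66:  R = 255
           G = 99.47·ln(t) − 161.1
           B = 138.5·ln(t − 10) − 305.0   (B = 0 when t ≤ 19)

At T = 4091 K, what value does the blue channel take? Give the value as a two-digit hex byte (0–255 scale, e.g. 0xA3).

t = 4091/100 = 40.91; the t ≤ 66 branch applies.
B = 138.5·ln(40.91 − 10) − 305.0 = 138.5·ln 30.91 − 305.0 = 138.5·3.4311 − 305.0 = 170.205.
Rounded: 170; in hex, 0xAA.

0xAA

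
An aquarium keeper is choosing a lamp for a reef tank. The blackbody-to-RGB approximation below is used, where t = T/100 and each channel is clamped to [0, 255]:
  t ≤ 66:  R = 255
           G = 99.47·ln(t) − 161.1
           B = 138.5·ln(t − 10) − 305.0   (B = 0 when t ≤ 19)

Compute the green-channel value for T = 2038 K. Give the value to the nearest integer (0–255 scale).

139

t = 2038/100 = 20.38; the t ≤ 66 branch applies.
G = 99.47·ln 20.38 − 161.1 = 99.47·3.0146 − 161.1 = 138.758.
Rounded: 139.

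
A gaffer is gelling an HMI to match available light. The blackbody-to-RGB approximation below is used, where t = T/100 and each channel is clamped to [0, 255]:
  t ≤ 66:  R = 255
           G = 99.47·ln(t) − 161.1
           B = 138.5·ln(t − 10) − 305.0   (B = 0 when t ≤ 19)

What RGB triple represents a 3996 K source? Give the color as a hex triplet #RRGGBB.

t = 3996/100 = 39.96; the t ≤ 66 branch applies.
R = 255 by definition for t ≤ 66.
G = 99.47·ln 39.96 − 161.1 = 99.47·3.6879 − 161.1 = 205.733.
B = 138.5·ln(39.96 − 10) − 305.0 = 138.5·ln 29.96 − 305.0 = 138.5·3.3999 − 305.0 = 165.881.
Rounded: (255, 206, 166).
In hex: #FFCEA6.

#FFCEA6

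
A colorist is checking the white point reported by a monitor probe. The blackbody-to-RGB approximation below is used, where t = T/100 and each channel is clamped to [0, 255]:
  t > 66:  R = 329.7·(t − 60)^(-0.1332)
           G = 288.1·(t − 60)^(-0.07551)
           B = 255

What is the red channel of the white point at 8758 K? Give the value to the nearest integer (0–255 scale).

t = 8758/100 = 87.58; the t > 66 branch applies.
R = 329.7·(87.58 − 60)^(-0.1332) = 329.7·27.58^(-0.1332) = 329.7·0.64285 = 211.949.
Rounded: 212.

212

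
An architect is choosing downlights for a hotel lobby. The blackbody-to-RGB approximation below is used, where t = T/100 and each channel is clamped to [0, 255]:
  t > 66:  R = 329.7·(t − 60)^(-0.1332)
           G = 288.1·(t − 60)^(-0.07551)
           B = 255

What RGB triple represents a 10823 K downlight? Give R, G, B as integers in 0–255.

t = 10823/100 = 108.23; the t > 66 branch applies.
R = 329.7·(108.23 − 60)^(-0.1332) = 329.7·48.23^(-0.1332) = 329.7·0.59674 = 196.744.
G = 288.1·(108.23 − 60)^(-0.07551) = 288.1·48.23^(-0.07551) = 288.1·0.74626 = 214.999.
B = 255 by definition for t > 66.
Rounded: (197, 215, 255).

R=197, G=215, B=255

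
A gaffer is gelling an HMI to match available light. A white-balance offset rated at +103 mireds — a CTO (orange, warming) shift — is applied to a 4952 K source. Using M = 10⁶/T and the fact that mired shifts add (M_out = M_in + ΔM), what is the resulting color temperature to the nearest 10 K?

3280 K

M_in = 10⁶/4952 = 201.94 mireds.
M_out = 201.94 + (+103) = 304.94 mireds.
T_out = 10⁶/304.94 = 3279.3 K → 3280 K.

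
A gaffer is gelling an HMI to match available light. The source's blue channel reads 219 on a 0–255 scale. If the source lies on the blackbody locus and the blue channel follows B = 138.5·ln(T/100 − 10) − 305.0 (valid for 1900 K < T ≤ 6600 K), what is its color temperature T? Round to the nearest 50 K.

5400 K

ln(t − 10) = (219 + 305.0) / 138.5 = 3.7834.
t − 10 = e^3.7834 = 43.965, so t = 53.965.
T = 100·t = 5396 K → 5400 K to the nearest 50 K.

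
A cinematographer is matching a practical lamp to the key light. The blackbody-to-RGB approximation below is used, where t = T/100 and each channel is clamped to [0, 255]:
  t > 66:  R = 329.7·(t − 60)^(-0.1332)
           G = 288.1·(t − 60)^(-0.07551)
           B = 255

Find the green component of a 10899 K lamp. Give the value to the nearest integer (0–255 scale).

215

t = 10899/100 = 108.99; the t > 66 branch applies.
G = 288.1·(108.99 − 60)^(-0.07551) = 288.1·48.99^(-0.07551) = 288.1·0.74538 = 214.745.
Rounded: 215.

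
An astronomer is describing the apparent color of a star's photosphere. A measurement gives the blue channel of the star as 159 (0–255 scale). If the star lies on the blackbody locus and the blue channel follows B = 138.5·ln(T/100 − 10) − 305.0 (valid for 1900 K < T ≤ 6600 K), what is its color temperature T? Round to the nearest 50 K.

ln(t − 10) = (159 + 305.0) / 138.5 = 3.3502.
t − 10 = e^3.3502 = 28.508, so t = 38.508.
T = 100·t = 3851 K → 3850 K to the nearest 50 K.

3850 K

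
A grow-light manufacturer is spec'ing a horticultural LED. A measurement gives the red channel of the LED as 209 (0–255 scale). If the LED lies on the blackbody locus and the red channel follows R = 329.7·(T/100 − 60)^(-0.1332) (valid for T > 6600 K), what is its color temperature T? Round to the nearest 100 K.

9100 K

(t − 60)^(-0.1332) = 209/329.7 = 0.63391.
t − 60 = 0.63391^(1/-0.1332) = 0.63391^(-7.508) = 30.639, so t = 90.639.
T = 100·t = 9064 K → 9100 K to the nearest 100 K.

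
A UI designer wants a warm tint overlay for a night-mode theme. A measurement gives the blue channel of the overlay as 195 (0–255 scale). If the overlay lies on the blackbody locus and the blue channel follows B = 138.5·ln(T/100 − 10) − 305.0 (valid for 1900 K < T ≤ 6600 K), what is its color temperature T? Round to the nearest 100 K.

4700 K

ln(t − 10) = (195 + 305.0) / 138.5 = 3.6101.
t − 10 = e^3.6101 = 36.970, so t = 46.970.
T = 100·t = 4697 K → 4700 K to the nearest 100 K.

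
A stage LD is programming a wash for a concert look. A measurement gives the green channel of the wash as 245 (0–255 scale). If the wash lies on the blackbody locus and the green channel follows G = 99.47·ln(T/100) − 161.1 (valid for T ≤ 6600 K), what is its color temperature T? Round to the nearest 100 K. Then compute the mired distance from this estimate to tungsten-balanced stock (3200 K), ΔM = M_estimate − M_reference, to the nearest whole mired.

-143 mireds

ln t = (245 + 161.1) / 99.47 = 4.0826.
t = e^4.0826 = 59.302.
T = 100·t = 5930 K → 5900 K to the nearest 100 K.
M_estimate = 10⁶/5900 = 169.49; M_reference = 10⁶/3200 = 312.50.
ΔM = 169.49 − 312.50 = -143.01 → -143 mireds.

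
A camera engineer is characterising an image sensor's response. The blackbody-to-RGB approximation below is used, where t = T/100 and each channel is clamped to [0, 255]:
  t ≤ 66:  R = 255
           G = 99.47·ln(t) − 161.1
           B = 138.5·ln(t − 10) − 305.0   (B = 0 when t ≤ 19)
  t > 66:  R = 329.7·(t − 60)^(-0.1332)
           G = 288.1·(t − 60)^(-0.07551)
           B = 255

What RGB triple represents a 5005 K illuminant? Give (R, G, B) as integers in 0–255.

t = 5005/100 = 50.05; the t ≤ 66 branch applies.
R = 255 by definition for t ≤ 66.
G = 99.47·ln 50.05 − 161.1 = 99.47·3.9130 − 161.1 = 228.128.
B = 138.5·ln(50.05 − 10) − 305.0 = 138.5·ln 40.05 − 305.0 = 138.5·3.6901 − 305.0 = 206.083.
Rounded: (255, 228, 206).

(255, 228, 206)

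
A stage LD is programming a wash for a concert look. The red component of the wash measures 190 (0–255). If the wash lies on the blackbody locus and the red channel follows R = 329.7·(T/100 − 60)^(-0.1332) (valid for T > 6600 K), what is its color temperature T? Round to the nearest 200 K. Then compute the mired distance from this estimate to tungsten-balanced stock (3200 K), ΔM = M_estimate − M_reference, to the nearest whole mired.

-231 mireds

(t − 60)^(-0.1332) = 190/329.7 = 0.57628.
t − 60 = 0.57628^(1/-0.1332) = 0.57628^(-7.508) = 62.667, so t = 122.667.
T = 100·t = 12267 K → 12200 K to the nearest 200 K.
M_estimate = 10⁶/12200 = 81.97; M_reference = 10⁶/3200 = 312.50.
ΔM = 81.97 − 312.50 = -230.53 → -231 mireds.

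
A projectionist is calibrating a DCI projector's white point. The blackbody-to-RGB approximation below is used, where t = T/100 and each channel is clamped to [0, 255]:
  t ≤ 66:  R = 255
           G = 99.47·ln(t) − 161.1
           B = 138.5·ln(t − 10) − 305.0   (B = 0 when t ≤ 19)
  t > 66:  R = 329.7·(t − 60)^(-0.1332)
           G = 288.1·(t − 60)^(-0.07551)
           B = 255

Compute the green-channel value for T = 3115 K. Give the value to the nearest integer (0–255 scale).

181

t = 3115/100 = 31.15; the t ≤ 66 branch applies.
G = 99.47·ln 31.15 − 161.1 = 99.47·3.4388 − 161.1 = 180.959.
Rounded: 181.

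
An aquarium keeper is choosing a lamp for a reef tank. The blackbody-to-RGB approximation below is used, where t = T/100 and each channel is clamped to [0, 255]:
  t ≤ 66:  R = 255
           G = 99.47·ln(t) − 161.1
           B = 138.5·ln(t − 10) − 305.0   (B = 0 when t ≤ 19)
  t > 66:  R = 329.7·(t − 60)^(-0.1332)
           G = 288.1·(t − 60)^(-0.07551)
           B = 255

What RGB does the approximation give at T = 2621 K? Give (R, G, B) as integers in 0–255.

(255, 164, 81)

t = 2621/100 = 26.21; the t ≤ 66 branch applies.
R = 255 by definition for t ≤ 66.
G = 99.47·ln 26.21 − 161.1 = 99.47·3.2661 − 161.1 = 163.783.
B = 138.5·ln(26.21 − 10) − 305.0 = 138.5·ln 16.21 − 305.0 = 138.5·2.7856 − 305.0 = 80.810.
Rounded: (255, 164, 81).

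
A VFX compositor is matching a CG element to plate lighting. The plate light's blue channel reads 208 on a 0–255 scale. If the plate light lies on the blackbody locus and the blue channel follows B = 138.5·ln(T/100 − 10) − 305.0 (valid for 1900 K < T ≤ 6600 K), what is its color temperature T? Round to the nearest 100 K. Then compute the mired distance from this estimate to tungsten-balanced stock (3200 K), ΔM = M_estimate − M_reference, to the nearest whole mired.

ln(t − 10) = (208 + 305.0) / 138.5 = 3.7040.
t − 10 = e^3.7040 = 40.608, so t = 50.608.
T = 100·t = 5061 K → 5100 K to the nearest 100 K.
M_estimate = 10⁶/5100 = 196.08; M_reference = 10⁶/3200 = 312.50.
ΔM = 196.08 − 312.50 = -116.42 → -116 mireds.

-116 mireds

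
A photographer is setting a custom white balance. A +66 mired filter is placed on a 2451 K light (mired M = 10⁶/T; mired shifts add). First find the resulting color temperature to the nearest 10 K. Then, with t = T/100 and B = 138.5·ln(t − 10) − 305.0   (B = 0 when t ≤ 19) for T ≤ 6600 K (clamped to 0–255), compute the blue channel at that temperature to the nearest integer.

28

M_in = 10⁶/2451 = 408.00; M_out = 408.00 + (+66) = 474.00.
T_out = 10⁶/474.00 = 2109.7 K → 2110 K; t = 21.1.
B = 138.5·ln(21.1 − 10) − 305.0 = 138.5·ln 11.1 − 305.0 = 138.5·2.4069 − 305.0 = 28.362.
Rounded: 28.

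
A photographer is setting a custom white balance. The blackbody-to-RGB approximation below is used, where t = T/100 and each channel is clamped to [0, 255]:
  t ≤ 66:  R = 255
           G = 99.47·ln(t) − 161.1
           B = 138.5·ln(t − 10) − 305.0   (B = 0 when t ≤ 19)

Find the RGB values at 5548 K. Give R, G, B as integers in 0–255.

R=255, G=238, B=224

t = 5548/100 = 55.48; the t ≤ 66 branch applies.
R = 255 by definition for t ≤ 66.
G = 99.47·ln 55.48 − 161.1 = 99.47·4.0160 − 161.1 = 238.374.
B = 138.5·ln(55.48 − 10) − 305.0 = 138.5·ln 45.48 − 305.0 = 138.5·3.8173 − 305.0 = 223.692.
Rounded: (255, 238, 224).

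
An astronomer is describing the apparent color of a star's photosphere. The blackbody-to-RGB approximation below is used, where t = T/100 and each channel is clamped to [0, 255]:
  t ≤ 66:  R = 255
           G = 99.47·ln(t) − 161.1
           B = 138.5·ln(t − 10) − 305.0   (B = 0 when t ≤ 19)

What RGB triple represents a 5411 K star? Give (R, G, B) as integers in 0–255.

t = 5411/100 = 54.11; the t ≤ 66 branch applies.
R = 255 by definition for t ≤ 66.
G = 99.47·ln 54.11 − 161.1 = 99.47·3.9910 − 161.1 = 235.887.
B = 138.5·ln(54.11 − 10) − 305.0 = 138.5·ln 44.11 − 305.0 = 138.5·3.7867 − 305.0 = 219.456.
Rounded: (255, 236, 219).

(255, 236, 219)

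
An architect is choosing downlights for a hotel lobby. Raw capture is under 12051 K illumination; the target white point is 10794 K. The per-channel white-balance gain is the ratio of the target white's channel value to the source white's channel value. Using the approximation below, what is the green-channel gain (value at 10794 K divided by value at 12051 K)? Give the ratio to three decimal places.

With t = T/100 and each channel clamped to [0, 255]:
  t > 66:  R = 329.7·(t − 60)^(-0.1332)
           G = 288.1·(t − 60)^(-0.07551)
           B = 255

1.018

At 12051 K (t = 120.51):
  G = 288.1·(120.51 − 60)^(-0.07551) = 288.1·60.51^(-0.07551) = 288.1·0.73359 = 211.348.
At 10794 K (t = 107.94):
  G = 288.1·(107.94 − 60)^(-0.07551) = 288.1·47.94^(-0.07551) = 288.1·0.74660 = 215.097.
Gain = 215.097 / 211.348 = 1.0177 → 1.018.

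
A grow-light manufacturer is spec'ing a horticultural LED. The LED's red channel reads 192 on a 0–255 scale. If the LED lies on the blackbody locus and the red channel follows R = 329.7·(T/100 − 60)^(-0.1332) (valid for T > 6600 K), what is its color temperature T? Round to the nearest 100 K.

(t − 60)^(-0.1332) = 192/329.7 = 0.58235.
t − 60 = 0.58235^(1/-0.1332) = 0.58235^(-7.508) = 57.929, so t = 117.929.
T = 100·t = 11793 K → 11800 K to the nearest 100 K.

11800 K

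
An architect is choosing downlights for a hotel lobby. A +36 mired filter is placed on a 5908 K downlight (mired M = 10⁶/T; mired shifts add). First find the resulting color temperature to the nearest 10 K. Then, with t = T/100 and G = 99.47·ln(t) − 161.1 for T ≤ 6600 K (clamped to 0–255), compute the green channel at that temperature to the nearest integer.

225

M_in = 10⁶/5908 = 169.26; M_out = 169.26 + (+36) = 205.26.
T_out = 10⁶/205.26 = 4871.8 K → 4870 K; t = 48.7.
G = 99.47·ln 48.7 − 161.1 = 99.47·3.8857 − 161.1 = 225.408.
Rounded: 225.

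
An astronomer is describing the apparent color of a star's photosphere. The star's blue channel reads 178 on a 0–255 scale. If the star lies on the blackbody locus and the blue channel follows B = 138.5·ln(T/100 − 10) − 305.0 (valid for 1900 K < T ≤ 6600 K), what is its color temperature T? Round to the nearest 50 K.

4250 K

ln(t − 10) = (178 + 305.0) / 138.5 = 3.4874.
t − 10 = e^3.4874 = 32.700, so t = 42.700.
T = 100·t = 4270 K → 4250 K to the nearest 50 K.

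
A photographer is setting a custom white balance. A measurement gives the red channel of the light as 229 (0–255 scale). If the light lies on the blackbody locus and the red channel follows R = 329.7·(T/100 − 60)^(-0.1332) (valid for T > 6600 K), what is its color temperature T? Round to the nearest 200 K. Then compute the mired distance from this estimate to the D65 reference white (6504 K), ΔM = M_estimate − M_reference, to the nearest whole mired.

-22 mireds

(t − 60)^(-0.1332) = 229/329.7 = 0.69457.
t − 60 = 0.69457^(1/-0.1332) = 0.69457^(-7.508) = 15.428, so t = 75.428.
T = 100·t = 7543 K → 7600 K to the nearest 200 K.
M_estimate = 10⁶/7600 = 131.58; M_reference = 10⁶/6504 = 153.75.
ΔM = 131.58 − 153.75 = -22.17 → -22 mireds.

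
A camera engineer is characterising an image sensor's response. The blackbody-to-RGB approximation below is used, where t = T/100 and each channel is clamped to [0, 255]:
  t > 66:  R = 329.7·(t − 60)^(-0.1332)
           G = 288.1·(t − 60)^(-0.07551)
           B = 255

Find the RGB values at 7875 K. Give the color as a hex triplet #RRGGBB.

t = 7875/100 = 78.75; the t > 66 branch applies.
R = 329.7·(78.75 − 60)^(-0.1332) = 329.7·18.75^(-0.1332) = 329.7·0.67676 = 223.129.
G = 288.1·(78.75 − 60)^(-0.07551) = 288.1·18.75^(-0.07551) = 288.1·0.80145 = 230.897.
B = 255 by definition for t > 66.
Rounded: (223, 231, 255).
In hex: #DFE7FF.

#DFE7FF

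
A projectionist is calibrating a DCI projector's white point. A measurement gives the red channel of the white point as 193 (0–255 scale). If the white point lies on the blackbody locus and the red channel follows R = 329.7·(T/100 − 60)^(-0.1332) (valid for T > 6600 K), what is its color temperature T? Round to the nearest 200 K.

11600 K

(t − 60)^(-0.1332) = 193/329.7 = 0.58538.
t − 60 = 0.58538^(1/-0.1332) = 0.58538^(-7.508) = 55.713, so t = 115.713.
T = 100·t = 11571 K → 11600 K to the nearest 200 K.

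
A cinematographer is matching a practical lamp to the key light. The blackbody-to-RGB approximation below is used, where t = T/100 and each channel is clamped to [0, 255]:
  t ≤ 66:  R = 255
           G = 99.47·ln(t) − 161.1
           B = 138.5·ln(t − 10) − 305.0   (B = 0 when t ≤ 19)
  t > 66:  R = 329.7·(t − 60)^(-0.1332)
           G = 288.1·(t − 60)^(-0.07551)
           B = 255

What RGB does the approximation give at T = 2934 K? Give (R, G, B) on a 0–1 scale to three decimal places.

t = 2934/100 = 29.34; the t ≤ 66 branch applies.
R = 255 by definition for t ≤ 66.
G = 99.47·ln 29.34 − 161.1 = 99.47·3.3790 − 161.1 = 175.004.
B = 138.5·ln(29.34 − 10) − 305.0 = 138.5·ln 19.34 − 305.0 = 138.5·2.9622 − 305.0 = 105.261.
Dividing each by 255: (1.0000, 0.6863, 0.4128) → (1.000, 0.686, 0.413).

(1.000, 0.686, 0.413)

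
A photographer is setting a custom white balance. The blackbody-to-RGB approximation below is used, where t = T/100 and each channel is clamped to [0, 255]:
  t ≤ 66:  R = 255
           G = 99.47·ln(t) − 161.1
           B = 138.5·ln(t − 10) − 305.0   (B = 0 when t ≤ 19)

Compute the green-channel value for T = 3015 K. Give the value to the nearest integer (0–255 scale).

t = 3015/100 = 30.15; the t ≤ 66 branch applies.
G = 99.47·ln 30.15 − 161.1 = 99.47·3.4062 − 161.1 = 177.713.
Rounded: 178.

178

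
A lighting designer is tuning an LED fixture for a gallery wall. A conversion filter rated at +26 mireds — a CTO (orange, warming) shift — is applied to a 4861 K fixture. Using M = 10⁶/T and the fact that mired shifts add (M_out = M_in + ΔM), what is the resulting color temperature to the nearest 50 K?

M_in = 10⁶/4861 = 205.72 mireds.
M_out = 205.72 + (+26) = 231.72 mireds.
T_out = 10⁶/231.72 = 4315.6 K → 4300 K.

4300 K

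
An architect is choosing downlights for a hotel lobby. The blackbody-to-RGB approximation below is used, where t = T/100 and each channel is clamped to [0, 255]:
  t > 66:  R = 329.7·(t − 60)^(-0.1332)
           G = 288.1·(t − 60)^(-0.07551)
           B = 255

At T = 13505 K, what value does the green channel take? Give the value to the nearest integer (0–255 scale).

t = 13505/100 = 135.05; the t > 66 branch applies.
G = 288.1·(135.05 − 60)^(-0.07551) = 288.1·75.05^(-0.07551) = 288.1·0.72176 = 207.939.
Rounded: 208.

208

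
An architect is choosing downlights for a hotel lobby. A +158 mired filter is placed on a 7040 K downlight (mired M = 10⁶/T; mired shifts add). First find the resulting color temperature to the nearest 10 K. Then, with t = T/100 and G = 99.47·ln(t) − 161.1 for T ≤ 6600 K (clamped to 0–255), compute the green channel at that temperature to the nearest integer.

188

M_in = 10⁶/7040 = 142.05; M_out = 142.05 + (+158) = 300.05.
T_out = 10⁶/300.05 = 3332.8 K → 3330 K; t = 33.3.
G = 99.47·ln 33.3 − 161.1 = 99.47·3.5056 − 161.1 = 187.598.
Rounded: 188.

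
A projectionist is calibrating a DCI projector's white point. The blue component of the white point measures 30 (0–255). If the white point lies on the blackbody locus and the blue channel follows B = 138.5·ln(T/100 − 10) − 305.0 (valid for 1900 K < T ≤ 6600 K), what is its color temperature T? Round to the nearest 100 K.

2100 K

ln(t − 10) = (30 + 305.0) / 138.5 = 2.4188.
t − 10 = e^2.4188 = 11.232, so t = 21.232.
T = 100·t = 2123 K → 2100 K to the nearest 100 K.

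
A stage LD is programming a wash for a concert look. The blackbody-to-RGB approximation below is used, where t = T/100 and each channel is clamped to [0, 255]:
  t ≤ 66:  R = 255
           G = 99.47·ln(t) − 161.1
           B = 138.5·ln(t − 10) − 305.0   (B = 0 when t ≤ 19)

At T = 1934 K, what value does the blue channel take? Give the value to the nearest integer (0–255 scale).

t = 1934/100 = 19.34; the t ≤ 66 branch applies.
B = 138.5·ln(19.34 − 10) − 305.0 = 138.5·ln 9.34 − 305.0 = 138.5·2.2343 − 305.0 = 4.451.
Rounded: 4.

4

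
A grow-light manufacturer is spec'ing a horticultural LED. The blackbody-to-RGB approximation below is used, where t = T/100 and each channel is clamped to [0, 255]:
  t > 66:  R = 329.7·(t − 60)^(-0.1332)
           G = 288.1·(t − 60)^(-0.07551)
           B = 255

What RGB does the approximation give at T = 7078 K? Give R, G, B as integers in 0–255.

R=240, G=241, B=255

t = 7078/100 = 70.78; the t > 66 branch applies.
R = 329.7·(70.78 − 60)^(-0.1332) = 329.7·10.78^(-0.1332) = 329.7·0.72854 = 240.201.
G = 288.1·(70.78 − 60)^(-0.07551) = 288.1·10.78^(-0.07551) = 288.1·0.83565 = 240.752.
B = 255 by definition for t > 66.
Rounded: (240, 241, 255).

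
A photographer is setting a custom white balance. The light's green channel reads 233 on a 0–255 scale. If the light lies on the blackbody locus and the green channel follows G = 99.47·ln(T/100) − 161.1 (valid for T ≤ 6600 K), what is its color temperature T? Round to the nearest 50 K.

ln t = (233 + 161.1) / 99.47 = 3.9620.
t = e^3.9620 = 52.562.
T = 100·t = 5256 K → 5250 K to the nearest 50 K.

5250 K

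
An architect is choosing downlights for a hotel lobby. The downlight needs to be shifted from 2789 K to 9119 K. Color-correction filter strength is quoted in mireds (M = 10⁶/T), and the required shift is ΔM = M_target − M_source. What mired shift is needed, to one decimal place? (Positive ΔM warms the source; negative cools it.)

-248.9 mireds

M_source = 10⁶/2789 = 358.551; M_target = 10⁶/9119 = 109.661.
ΔM = 109.661 − 358.551 = -248.890 → -248.9 mireds, a cooling shift.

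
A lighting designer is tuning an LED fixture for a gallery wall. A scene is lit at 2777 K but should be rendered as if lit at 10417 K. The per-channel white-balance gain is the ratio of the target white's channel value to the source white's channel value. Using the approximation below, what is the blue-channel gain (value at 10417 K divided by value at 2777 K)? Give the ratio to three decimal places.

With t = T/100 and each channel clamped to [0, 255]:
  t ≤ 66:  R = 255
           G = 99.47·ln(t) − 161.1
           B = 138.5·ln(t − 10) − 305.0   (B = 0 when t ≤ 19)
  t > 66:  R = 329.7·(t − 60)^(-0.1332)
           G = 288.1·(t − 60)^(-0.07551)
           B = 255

2.726

At 2777 K (t = 27.77):
  B = 138.5·ln(27.77 − 10) − 305.0 = 138.5·ln 17.77 − 305.0 = 138.5·2.8775 − 305.0 = 93.535.
At 10417 K (t = 104.17):
  B = 255 by definition for t > 66.
Gain = 255.000 / 93.535 = 2.7262 → 2.726.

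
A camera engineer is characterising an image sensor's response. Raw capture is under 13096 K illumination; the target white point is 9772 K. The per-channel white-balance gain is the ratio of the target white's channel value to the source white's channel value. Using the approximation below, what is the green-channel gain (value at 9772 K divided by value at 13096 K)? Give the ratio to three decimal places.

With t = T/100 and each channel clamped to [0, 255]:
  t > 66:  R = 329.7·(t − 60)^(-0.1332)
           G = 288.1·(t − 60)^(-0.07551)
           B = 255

1.049

At 13096 K (t = 130.96):
  G = 288.1·(130.96 − 60)^(-0.07551) = 288.1·70.96^(-0.07551) = 288.1·0.72482 = 208.821.
At 9772 K (t = 97.72):
  G = 288.1·(97.72 − 60)^(-0.07551) = 288.1·37.72^(-0.07551) = 288.1·0.76024 = 219.026.
Gain = 219.026 / 208.821 = 1.0489 → 1.049.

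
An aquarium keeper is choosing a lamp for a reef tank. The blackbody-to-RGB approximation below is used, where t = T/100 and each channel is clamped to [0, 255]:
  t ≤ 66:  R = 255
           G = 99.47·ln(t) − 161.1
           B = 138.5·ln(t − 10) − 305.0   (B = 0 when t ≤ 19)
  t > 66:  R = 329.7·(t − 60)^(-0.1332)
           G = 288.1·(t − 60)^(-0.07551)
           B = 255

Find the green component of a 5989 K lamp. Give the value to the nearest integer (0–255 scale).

246

t = 5989/100 = 59.89; the t ≤ 66 branch applies.
G = 99.47·ln 59.89 − 161.1 = 99.47·4.0925 − 161.1 = 245.982.
Rounded: 246.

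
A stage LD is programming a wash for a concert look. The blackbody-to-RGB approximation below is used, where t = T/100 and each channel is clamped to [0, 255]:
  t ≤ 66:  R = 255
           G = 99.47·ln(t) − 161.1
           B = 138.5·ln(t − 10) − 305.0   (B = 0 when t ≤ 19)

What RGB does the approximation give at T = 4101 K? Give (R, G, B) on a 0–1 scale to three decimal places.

t = 4101/100 = 41.01; the t ≤ 66 branch applies.
R = 255 by definition for t ≤ 66.
G = 99.47·ln 41.01 − 161.1 = 99.47·3.7138 − 161.1 = 208.313.
B = 138.5·ln(41.01 − 10) − 305.0 = 138.5·ln 31.01 − 305.0 = 138.5·3.4343 − 305.0 = 170.652.
Dividing each by 255: (1.0000, 0.8169, 0.6692) → (1.000, 0.817, 0.669).

(1.000, 0.817, 0.669)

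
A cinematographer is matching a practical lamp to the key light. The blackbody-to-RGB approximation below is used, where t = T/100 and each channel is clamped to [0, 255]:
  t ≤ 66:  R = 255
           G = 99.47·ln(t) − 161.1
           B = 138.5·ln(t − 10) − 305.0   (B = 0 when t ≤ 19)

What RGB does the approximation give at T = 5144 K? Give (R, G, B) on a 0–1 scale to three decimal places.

(1.000, 0.905, 0.827)

t = 5144/100 = 51.44; the t ≤ 66 branch applies.
R = 255 by definition for t ≤ 66.
G = 99.47·ln 51.44 − 161.1 = 99.47·3.9404 − 161.1 = 230.853.
B = 138.5·ln(51.44 − 10) − 305.0 = 138.5·ln 41.44 − 305.0 = 138.5·3.7242 − 305.0 = 210.808.
Dividing each by 255: (1.0000, 0.9053, 0.8267) → (1.000, 0.905, 0.827).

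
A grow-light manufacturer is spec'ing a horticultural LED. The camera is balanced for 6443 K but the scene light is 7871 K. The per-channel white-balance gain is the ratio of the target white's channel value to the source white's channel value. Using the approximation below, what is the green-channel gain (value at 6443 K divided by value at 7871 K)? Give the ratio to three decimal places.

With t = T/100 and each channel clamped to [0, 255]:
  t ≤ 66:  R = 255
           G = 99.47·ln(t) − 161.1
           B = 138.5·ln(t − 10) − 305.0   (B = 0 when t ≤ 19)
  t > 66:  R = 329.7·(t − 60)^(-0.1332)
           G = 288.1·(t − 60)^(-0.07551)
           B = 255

1.097

At 7871 K (t = 78.71):
  G = 288.1·(78.71 − 60)^(-0.07551) = 288.1·18.71^(-0.07551) = 288.1·0.80158 = 230.935.
At 6443 K (t = 64.43):
  G = 99.47·ln 64.43 − 161.1 = 99.47·4.1656 − 161.1 = 253.250.
Gain = 253.250 / 230.935 = 1.0966 → 1.097.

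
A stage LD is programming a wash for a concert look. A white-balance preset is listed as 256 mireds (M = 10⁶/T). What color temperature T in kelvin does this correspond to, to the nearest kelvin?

T = 10⁶ / 256 = 3906.25 K → 3906 K.

3906 K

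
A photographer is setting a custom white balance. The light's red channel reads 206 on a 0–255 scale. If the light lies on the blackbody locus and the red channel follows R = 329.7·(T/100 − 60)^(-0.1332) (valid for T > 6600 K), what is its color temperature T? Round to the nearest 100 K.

(t − 60)^(-0.1332) = 206/329.7 = 0.62481.
t − 60 = 0.62481^(1/-0.1332) = 0.62481^(-7.508) = 34.152, so t = 94.152.
T = 100·t = 9415 K → 9400 K to the nearest 100 K.

9400 K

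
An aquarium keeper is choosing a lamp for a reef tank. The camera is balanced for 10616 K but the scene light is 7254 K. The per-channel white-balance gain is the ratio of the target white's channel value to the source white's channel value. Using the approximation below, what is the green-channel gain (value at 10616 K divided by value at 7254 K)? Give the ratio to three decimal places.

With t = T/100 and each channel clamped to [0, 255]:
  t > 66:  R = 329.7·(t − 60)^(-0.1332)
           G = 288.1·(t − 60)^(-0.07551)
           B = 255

0.906

At 7254 K (t = 72.54):
  G = 288.1·(72.54 − 60)^(-0.07551) = 288.1·12.54^(-0.07551) = 288.1·0.82617 = 238.019.
At 10616 K (t = 106.16):
  G = 288.1·(106.16 − 60)^(-0.07551) = 288.1·46.16^(-0.07551) = 288.1·0.74874 = 215.712.
Gain = 215.712 / 238.019 = 0.9063 → 0.906.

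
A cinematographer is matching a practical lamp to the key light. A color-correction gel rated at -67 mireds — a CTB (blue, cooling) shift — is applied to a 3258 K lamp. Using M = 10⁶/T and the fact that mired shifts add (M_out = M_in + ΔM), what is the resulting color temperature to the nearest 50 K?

4150 K

M_in = 10⁶/3258 = 306.94 mireds.
M_out = 306.94 + (-67) = 239.94 mireds.
T_out = 10⁶/239.94 = 4167.8 K → 4150 K.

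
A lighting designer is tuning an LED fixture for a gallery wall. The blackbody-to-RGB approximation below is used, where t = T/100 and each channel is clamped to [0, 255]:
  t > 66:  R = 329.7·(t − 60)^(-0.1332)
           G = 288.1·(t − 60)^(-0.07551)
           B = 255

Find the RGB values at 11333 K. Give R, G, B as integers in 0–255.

t = 11333/100 = 113.33; the t > 66 branch applies.
R = 329.7·(113.33 − 60)^(-0.1332) = 329.7·53.33^(-0.1332) = 329.7·0.58880 = 194.127.
G = 288.1·(113.33 − 60)^(-0.07551) = 288.1·53.33^(-0.07551) = 288.1·0.74062 = 213.373.
B = 255 by definition for t > 66.
Rounded: (194, 213, 255).

R=194, G=213, B=255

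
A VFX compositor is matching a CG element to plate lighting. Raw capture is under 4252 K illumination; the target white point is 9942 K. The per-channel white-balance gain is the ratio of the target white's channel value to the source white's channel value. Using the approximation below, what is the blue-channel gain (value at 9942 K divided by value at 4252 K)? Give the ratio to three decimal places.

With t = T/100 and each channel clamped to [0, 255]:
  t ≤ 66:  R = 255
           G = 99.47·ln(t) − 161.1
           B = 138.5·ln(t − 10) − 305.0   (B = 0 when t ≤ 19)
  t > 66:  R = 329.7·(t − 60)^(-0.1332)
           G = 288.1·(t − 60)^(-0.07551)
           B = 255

1.439

At 4252 K (t = 42.52):
  B = 138.5·ln(42.52 − 10) − 305.0 = 138.5·ln 32.52 − 305.0 = 138.5·3.4819 − 305.0 = 177.237.
At 9942 K (t = 99.42):
  B = 255 by definition for t > 66.
Gain = 255.000 / 177.237 = 1.4388 → 1.439.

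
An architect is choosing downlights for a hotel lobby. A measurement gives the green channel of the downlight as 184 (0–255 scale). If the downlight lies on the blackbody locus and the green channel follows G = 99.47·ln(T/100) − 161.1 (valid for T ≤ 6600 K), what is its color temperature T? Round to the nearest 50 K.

ln t = (184 + 161.1) / 99.47 = 3.4694.
t = e^3.4694 = 32.117.
T = 100·t = 3212 K → 3200 K to the nearest 50 K.

3200 K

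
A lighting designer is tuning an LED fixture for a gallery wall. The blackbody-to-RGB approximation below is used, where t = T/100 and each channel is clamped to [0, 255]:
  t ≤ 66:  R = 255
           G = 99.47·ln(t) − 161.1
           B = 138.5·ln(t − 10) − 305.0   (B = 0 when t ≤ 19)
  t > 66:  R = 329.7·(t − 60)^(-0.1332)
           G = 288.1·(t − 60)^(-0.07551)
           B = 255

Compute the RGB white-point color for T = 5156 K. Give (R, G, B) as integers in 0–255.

t = 5156/100 = 51.56; the t ≤ 66 branch applies.
R = 255 by definition for t ≤ 66.
G = 99.47·ln 51.56 − 161.1 = 99.47·3.9427 − 161.1 = 231.085.
B = 138.5·ln(51.56 − 10) − 305.0 = 138.5·ln 41.56 − 305.0 = 138.5·3.7271 − 305.0 = 211.209.
Rounded: (255, 231, 211).

(255, 231, 211)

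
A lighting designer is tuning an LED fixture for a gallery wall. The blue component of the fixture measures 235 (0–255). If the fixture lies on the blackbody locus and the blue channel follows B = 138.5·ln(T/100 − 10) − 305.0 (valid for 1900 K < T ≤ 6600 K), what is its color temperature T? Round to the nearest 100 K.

5900 K

ln(t − 10) = (235 + 305.0) / 138.5 = 3.8989.
t − 10 = e^3.8989 = 49.349, so t = 59.349.
T = 100·t = 5935 K → 5900 K to the nearest 100 K.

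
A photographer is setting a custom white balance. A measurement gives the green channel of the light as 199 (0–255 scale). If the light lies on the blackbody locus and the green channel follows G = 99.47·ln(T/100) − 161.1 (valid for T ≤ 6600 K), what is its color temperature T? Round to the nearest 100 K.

3700 K

ln t = (199 + 161.1) / 99.47 = 3.6202.
t = e^3.6202 = 37.345.
T = 100·t = 3734 K → 3700 K to the nearest 100 K.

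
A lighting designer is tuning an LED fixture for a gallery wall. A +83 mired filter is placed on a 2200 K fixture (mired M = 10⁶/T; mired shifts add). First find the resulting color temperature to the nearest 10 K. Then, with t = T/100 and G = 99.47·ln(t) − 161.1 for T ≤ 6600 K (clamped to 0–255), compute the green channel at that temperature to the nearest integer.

M_in = 10⁶/2200 = 454.55; M_out = 454.55 + (+83) = 537.55.
T_out = 10⁶/537.55 = 1860.3 K → 1860 K; t = 18.6.
G = 99.47·ln 18.6 − 161.1 = 99.47·2.9232 − 161.1 = 129.667.
Rounded: 130.

130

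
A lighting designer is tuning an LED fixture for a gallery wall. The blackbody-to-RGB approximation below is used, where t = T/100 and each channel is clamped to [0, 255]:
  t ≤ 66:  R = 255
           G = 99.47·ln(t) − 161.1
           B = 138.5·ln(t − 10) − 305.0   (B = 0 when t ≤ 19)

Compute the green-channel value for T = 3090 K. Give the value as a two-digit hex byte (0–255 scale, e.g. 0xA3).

t = 3090/100 = 30.9; the t ≤ 66 branch applies.
G = 99.47·ln 30.9 − 161.1 = 99.47·3.4308 − 161.1 = 180.157.
Rounded: 180; in hex, 0xB4.

0xB4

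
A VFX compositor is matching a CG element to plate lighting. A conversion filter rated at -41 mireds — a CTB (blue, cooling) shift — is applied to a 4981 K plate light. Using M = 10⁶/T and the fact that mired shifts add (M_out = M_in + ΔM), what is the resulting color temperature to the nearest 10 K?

M_in = 10⁶/4981 = 200.76 mireds.
M_out = 200.76 + (-41) = 159.76 mireds.
T_out = 10⁶/159.76 = 6259.3 K → 6260 K.

6260 K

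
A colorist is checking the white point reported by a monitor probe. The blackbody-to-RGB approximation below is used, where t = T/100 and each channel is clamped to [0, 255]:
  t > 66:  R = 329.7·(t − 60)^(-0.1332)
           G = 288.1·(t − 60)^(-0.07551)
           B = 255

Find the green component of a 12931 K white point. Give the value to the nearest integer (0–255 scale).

t = 12931/100 = 129.31; the t > 66 branch applies.
G = 288.1·(129.31 − 60)^(-0.07551) = 288.1·69.31^(-0.07551) = 288.1·0.72611 = 209.192.
Rounded: 209.

209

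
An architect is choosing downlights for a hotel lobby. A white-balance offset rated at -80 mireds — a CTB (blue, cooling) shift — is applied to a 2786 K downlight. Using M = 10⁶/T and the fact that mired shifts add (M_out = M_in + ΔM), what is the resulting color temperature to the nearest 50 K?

M_in = 10⁶/2786 = 358.94 mireds.
M_out = 358.94 + (-80) = 278.94 mireds.
T_out = 10⁶/278.94 = 3585.0 K → 3600 K.

3600 K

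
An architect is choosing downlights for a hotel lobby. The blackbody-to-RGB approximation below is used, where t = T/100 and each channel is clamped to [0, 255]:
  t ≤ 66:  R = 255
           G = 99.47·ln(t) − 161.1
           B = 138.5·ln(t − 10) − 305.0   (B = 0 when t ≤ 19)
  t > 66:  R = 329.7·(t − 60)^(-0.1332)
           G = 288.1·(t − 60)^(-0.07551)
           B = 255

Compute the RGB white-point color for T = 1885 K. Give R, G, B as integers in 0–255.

R=255, G=131, B=0

t = 1885/100 = 18.85; the t ≤ 66 branch applies.
R = 255 by definition for t ≤ 66.
G = 99.47·ln 18.85 − 161.1 = 99.47·2.9365 − 161.1 = 130.995.
t = 18.85 ≤ 19, so B = 0.
Rounded: (255, 131, 0).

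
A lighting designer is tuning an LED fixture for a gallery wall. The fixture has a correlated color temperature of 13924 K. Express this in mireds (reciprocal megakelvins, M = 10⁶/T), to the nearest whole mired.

72 mireds

M = 10⁶ / 13924 = 71.818 → 72 mireds.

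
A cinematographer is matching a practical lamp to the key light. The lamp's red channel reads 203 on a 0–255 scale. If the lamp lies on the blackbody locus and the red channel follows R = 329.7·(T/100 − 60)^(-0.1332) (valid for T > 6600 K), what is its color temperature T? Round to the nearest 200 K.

(t − 60)^(-0.1332) = 203/329.7 = 0.61571.
t − 60 = 0.61571^(1/-0.1332) = 0.61571^(-7.508) = 38.129, so t = 98.129.
T = 100·t = 9813 K → 9800 K to the nearest 200 K.

9800 K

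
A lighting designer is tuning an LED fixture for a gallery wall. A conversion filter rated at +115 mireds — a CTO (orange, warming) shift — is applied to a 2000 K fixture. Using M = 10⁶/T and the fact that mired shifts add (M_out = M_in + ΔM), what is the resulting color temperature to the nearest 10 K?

1630 K

M_in = 10⁶/2000 = 500.00 mireds.
M_out = 500.00 + (+115) = 615.00 mireds.
T_out = 10⁶/615.00 = 1626.0 K → 1630 K.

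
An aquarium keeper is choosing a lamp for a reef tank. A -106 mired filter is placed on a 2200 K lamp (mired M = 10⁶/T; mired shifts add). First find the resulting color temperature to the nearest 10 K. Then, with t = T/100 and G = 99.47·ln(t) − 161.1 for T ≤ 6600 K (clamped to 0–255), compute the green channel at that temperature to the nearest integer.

173

M_in = 10⁶/2200 = 454.55; M_out = 454.55 + (-106) = 348.55.
T_out = 10⁶/348.55 = 2869.1 K → 2870 K; t = 28.7.
G = 99.47·ln 28.7 − 161.1 = 99.47·3.3569 − 161.1 = 172.811.
Rounded: 173.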